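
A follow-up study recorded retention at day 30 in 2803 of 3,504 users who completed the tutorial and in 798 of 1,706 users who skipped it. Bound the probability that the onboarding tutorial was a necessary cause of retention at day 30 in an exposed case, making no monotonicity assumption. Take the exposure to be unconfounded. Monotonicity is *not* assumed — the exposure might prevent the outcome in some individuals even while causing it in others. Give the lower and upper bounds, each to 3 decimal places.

0.415 ≤ PN ≤ 0.665

p₁ = P(outcome | exposed) = 2803/3504 = 0.79994
p₀ = P(outcome | unexposed) = 798/1706 = 0.46776
Under exogeneity alone the bounds on PN are max{0,(p₁−p₀)/p₁} ≤ PN ≤ min{1,(1−p₀)/p₁}.
  lower = (p₁ − p₀)/p₁ = 0.33218 / 0.79994 ≈ 0.4153
  upper = min{1, (1 − p₀)/p₁} = 0.53224 / 0.79994 ≈ 0.6653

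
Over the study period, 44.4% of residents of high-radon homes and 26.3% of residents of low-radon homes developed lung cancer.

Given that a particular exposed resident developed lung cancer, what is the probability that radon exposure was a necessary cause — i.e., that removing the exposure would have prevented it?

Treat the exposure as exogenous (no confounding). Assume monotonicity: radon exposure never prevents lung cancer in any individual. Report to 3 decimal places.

PN ≈ 0.408

p₁ = 0.444, p₀ = 0.263.
Under exogeneity and monotonicity, PN = (p₁ − p₀) / p₁.
PN = (0.444 − 0.263) / 0.444 = 0.181 / 0.444 ≈ 0.4077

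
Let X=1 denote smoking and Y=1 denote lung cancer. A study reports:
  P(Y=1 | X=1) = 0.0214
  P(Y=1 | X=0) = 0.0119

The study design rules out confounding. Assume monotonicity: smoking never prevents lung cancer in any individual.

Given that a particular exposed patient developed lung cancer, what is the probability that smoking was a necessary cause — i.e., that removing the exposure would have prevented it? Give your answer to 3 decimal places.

PN ≈ 0.444

Let p₁ = 0.0214, p₀ = 0.0119.
Under exogeneity and monotonicity, PN = (p₁ − p₀) / p₁.
PN = (0.0214 − 0.0119) / 0.0214 = 0.0095 / 0.0214 ≈ 0.4439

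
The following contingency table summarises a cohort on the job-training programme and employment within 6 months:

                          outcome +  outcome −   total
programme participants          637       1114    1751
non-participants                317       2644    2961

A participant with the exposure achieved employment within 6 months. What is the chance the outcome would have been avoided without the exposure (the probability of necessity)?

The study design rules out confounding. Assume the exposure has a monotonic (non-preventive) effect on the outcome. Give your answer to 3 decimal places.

p₁ = P(outcome | exposed) = 637/1751 = 0.36379
p₀ = P(outcome | unexposed) = 317/2961 = 0.10706
Under exogeneity and monotonicity, PN = (p₁ − p₀)/p₁.
PN = (0.36379 − 0.10706) / 0.36379 ≈ 0.7057

PN ≈ 0.706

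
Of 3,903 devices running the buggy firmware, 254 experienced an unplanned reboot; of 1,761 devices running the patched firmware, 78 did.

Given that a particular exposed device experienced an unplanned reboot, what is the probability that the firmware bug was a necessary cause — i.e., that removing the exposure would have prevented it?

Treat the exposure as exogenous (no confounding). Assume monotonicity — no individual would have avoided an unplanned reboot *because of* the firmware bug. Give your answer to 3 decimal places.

PN ≈ 0.319

p₁ = P(outcome | exposed) = 254/3903 = 0.065078
p₀ = P(outcome | unexposed) = 78/1761 = 0.044293
Under exogeneity and monotonicity, PN = (p₁ − p₀) / p₁.
PN = (0.065078 − 0.044293) / 0.065078 = 0.020785 / 0.065078 ≈ 0.3194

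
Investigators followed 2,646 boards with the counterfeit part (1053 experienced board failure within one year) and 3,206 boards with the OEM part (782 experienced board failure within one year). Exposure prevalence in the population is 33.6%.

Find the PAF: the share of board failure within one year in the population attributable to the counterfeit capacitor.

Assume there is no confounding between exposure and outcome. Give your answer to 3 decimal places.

p₁ = P(outcome | exposed) = 1053/2646 = 0.39796
p₀ = P(outcome | unexposed) = 782/3206 = 0.24392
Overall risk P(Y=1) = π·p₁ + (1−π)·p₀ = 0.336×0.39796 + 0.664×0.24392 = 0.29568.
Under exogeneity, PAF = [P(Y=1) − p₀] / P(Y=1).
PAF = (0.29568 − 0.24392) / 0.29568 ≈ 0.1750

PAF ≈ 0.175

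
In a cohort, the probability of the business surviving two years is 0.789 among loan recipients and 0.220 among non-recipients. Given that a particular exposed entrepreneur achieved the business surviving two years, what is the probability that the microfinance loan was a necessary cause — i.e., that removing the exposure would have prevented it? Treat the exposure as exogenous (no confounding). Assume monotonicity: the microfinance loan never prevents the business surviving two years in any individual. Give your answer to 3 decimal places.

Let p₁ = 0.789, p₀ = 0.22.
Under exogeneity and monotonicity, PN = (p₁ − p₀) / p₁.
PN = (0.789 − 0.22) / 0.789 = 0.569 / 0.789 ≈ 0.7212

PN ≈ 0.721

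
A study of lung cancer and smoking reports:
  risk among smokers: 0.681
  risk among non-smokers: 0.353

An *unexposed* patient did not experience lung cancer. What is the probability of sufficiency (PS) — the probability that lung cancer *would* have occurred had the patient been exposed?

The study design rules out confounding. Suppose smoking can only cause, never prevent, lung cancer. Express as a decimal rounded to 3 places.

Let p₁ = 0.681, p₀ = 0.353.
Under exogeneity and monotonicity, PS = (p₁ − p₀) / (1 − p₀).
PS = (0.681 − 0.353) / (1 − 0.353) = 0.328 / 0.647 ≈ 0.5070

PS ≈ 0.507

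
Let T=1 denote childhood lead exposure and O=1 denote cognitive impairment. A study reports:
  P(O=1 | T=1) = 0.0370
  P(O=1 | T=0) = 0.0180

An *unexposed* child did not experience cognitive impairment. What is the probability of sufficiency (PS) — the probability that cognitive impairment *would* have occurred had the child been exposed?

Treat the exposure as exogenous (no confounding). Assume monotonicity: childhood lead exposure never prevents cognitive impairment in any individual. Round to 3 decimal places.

Let p₁ = 0.037, p₀ = 0.018.
Under exogeneity and monotonicity, PS = (p₁ − p₀) / (1 − p₀).
PS = (0.037 − 0.018) / (1 − 0.018) = 0.019 / 0.982 ≈ 0.0193

PS ≈ 0.019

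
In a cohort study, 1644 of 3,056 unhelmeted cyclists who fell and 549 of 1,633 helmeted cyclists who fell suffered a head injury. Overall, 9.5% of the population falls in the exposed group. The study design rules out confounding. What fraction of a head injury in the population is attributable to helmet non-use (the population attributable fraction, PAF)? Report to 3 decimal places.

PAF ≈ 0.054

p₁ = P(outcome | exposed) = 1644/3056 = 0.53796
p₀ = P(outcome | unexposed) = 549/1633 = 0.33619
Overall risk P(Y=1) = π·p₁ + (1−π)·p₀ = 0.095×0.53796 + 0.905×0.33619 = 0.35536.
Under exogeneity, PAF = [P(Y=1) − p₀] / P(Y=1).
PAF = (0.35536 − 0.33619) / 0.35536 ≈ 0.0539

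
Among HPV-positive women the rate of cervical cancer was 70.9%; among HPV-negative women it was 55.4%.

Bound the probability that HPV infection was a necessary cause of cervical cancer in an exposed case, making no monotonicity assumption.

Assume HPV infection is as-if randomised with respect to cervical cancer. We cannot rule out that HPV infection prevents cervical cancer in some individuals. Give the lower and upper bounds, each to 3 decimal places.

p₁ = 0.709, p₀ = 0.554.
Under exogeneity alone the bounds on PN are max{0,(p₁−p₀)/p₁} ≤ PN ≤ min{1,(1−p₀)/p₁}.
  lower = (p₁ − p₀)/p₁ = 0.155 / 0.709 ≈ 0.2186
  upper = min{1, (1 − p₀)/p₁} = 0.446 / 0.709 ≈ 0.6291

0.219 ≤ PN ≤ 0.629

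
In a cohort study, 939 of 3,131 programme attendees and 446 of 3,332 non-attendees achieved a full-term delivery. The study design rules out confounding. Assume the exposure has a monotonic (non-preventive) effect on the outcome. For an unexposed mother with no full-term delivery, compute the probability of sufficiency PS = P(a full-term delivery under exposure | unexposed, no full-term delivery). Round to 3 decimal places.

p₁ = P(outcome | exposed) = 939/3131 = 0.2999
p₀ = P(outcome | unexposed) = 446/3332 = 0.13385
Under exogeneity and monotonicity, PS = (p₁ − p₀) / (1 − p₀).
PS = (0.2999 − 0.13385) / (1 − 0.13385) = 0.16605 / 0.86615 ≈ 0.1917

PS ≈ 0.192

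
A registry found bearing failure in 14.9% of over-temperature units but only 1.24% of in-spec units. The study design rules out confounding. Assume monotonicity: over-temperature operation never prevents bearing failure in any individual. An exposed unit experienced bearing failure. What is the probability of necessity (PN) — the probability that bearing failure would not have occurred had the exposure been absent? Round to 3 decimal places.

PN ≈ 0.917

p₁ = 0.149, p₀ = 0.0124.
Under exogeneity and monotonicity, PN = (p₁ − p₀) / p₁.
PN = (0.149 − 0.0124) / 0.149 = 0.1366 / 0.149 ≈ 0.9168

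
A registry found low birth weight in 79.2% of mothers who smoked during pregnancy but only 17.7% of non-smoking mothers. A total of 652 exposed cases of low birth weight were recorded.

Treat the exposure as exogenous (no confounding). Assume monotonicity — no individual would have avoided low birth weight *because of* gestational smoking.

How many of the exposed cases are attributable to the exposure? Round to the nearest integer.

p₁ = 0.792, p₀ = 0.177.
PN = (p₁ − p₀)/p₁ = (0.792 − 0.177) / 0.792 ≈ 0.77652.
Attributable cases ≈ PN × (exposed cases) = 0.77652 × 652 ≈ 506.29.

about 506 cases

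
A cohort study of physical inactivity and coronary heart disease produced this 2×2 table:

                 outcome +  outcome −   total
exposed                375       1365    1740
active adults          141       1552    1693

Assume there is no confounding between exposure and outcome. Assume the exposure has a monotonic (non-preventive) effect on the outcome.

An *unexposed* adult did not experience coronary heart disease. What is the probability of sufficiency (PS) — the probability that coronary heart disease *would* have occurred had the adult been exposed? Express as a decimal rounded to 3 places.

PS ≈ 0.144

p₁ = P(outcome | exposed) = 375/1740 = 0.21552
p₀ = P(outcome | unexposed) = 141/1693 = 0.083284
Under exogeneity and monotonicity, PS = (p₁ − p₀) / (1 − p₀).
PS = (0.21552 − 0.083284) / (1 − 0.083284) = 0.13223 / 0.91672 ≈ 0.1442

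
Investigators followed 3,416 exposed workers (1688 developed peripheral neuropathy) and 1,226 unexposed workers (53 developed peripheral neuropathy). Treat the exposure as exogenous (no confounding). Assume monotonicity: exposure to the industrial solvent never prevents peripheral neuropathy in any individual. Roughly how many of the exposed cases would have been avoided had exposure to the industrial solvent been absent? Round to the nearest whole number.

about 1540 cases

p₁ = P(outcome | exposed) = 1688/3416 = 0.49415
p₀ = P(outcome | unexposed) = 53/1226 = 0.04323
PN = (p₁ − p₀)/p₁ = (0.49415 − 0.04323) / 0.49415 ≈ 0.91252.
Attributable cases ≈ PN × (exposed cases) = 0.91252 × 1688 ≈ 1540.33.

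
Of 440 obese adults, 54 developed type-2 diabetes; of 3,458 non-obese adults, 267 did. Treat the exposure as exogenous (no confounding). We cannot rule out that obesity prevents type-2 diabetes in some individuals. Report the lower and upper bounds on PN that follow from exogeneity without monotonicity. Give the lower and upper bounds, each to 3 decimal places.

p₁ = P(outcome | exposed) = 54/440 = 0.12273
p₀ = P(outcome | unexposed) = 267/3458 = 0.077212
Under exogeneity alone the bounds on PN are max{0,(p₁−p₀)/p₁} ≤ PN ≤ min{1,(1−p₀)/p₁}.
  lower = (p₁ − p₀)/p₁ = 0.045515 / 0.12273 ≈ 0.3709
  upper = min{1, (1 − p₀)/p₁} = 0.92279 / 0.12273 ≈ 7.5190 → capped at 1

0.371 ≤ PN ≤ 1.000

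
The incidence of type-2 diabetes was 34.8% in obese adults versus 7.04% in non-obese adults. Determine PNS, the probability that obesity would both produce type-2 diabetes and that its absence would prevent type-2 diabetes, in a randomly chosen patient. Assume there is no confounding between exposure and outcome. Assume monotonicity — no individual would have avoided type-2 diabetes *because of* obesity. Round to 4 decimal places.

p₁ = 0.348, p₀ = 0.0704.
Under exogeneity and monotonicity, PNS = p₁ − p₀.
PNS = 0.348 − 0.0704 = 0.2776

PNS ≈ 0.2776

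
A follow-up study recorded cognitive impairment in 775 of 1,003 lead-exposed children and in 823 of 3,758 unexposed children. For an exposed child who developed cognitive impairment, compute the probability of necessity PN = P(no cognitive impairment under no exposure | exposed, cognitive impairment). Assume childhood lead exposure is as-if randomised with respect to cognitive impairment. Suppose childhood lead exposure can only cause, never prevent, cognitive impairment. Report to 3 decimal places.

p₁ = P(outcome | exposed) = 775/1003 = 0.77268
p₀ = P(outcome | unexposed) = 823/3758 = 0.219
Under exogeneity and monotonicity, PN = (p₁ − p₀) / p₁.
PN = (0.77268 − 0.219) / 0.77268 = 0.55368 / 0.77268 ≈ 0.7166

PN ≈ 0.717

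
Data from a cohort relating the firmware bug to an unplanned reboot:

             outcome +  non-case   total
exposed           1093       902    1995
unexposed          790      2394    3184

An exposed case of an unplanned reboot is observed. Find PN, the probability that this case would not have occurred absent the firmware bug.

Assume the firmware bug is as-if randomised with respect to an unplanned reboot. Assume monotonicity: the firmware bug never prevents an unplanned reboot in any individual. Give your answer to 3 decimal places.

p₁ = P(outcome | exposed) = 1093/1995 = 0.54787
p₀ = P(outcome | unexposed) = 790/3184 = 0.24812
Under exogeneity and monotonicity, PN = (p₁ − p₀) / p₁.
PN = (0.54787 − 0.24812) / 0.54787 = 0.29975 / 0.54787 ≈ 0.5471

PN ≈ 0.547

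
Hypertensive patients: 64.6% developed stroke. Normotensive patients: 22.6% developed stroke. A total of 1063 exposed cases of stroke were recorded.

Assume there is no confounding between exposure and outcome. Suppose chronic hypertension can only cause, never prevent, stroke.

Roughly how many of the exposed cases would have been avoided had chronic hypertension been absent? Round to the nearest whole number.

about 691 cases

p₁ = 0.646, p₀ = 0.226.
PN = (p₁ − p₀)/p₁ = (0.646 − 0.226) / 0.646 ≈ 0.65015.
Attributable cases ≈ PN × (exposed cases) = 0.65015 × 1063 ≈ 691.11.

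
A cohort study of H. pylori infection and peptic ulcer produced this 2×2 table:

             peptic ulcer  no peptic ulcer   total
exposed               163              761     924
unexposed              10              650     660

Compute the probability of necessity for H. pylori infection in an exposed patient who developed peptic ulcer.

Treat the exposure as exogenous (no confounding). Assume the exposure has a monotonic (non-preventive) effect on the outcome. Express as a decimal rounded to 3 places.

PN ≈ 0.914

p₁ = P(outcome | exposed) = 163/924 = 0.17641
p₀ = P(outcome | unexposed) = 10/660 = 0.015152
Under exogeneity and monotonicity, PN = (p₁ − p₀)/p₁.
PN = (0.17641 − 0.015152) / 0.17641 ≈ 0.9141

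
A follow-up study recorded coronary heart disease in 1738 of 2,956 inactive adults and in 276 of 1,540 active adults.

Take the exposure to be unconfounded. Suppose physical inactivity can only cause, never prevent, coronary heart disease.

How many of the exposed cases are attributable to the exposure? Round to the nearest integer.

p₁ = P(outcome | exposed) = 1738/2956 = 0.58796
p₀ = P(outcome | unexposed) = 276/1540 = 0.17922
PN = (p₁ − p₀)/p₁ = (0.58796 − 0.17922) / 0.58796 ≈ 0.69518.
Attributable cases ≈ PN × (exposed cases) = 0.69518 × 1738 ≈ 1208.22.

about 1208 cases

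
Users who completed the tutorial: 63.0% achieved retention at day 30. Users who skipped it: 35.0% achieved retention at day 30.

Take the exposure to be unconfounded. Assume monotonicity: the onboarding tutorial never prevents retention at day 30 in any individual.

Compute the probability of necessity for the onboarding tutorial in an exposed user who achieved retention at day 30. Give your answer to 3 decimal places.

PN ≈ 0.444

p₁ = 0.63, p₀ = 0.35.
Under exogeneity and monotonicity, PN = (p₁ − p₀) / p₁.
PN = (0.63 − 0.35) / 0.63 = 0.28 / 0.63 ≈ 0.4444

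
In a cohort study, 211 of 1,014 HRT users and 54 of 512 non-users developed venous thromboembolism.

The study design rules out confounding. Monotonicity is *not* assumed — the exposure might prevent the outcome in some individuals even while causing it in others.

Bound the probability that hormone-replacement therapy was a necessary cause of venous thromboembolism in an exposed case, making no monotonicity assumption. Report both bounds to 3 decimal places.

p₁ = P(outcome | exposed) = 211/1014 = 0.20809
p₀ = P(outcome | unexposed) = 54/512 = 0.10547
Under exogeneity alone the bounds on PN are max{0,(p₁−p₀)/p₁} ≤ PN ≤ min{1,(1−p₀)/p₁}.
  lower = (p₁ − p₀)/p₁ = 0.10262 / 0.20809 ≈ 0.4932
  upper = min{1, (1 − p₀)/p₁} = 0.89453 / 0.20809 ≈ 4.2988 → capped at 1

0.493 ≤ PN ≤ 1.000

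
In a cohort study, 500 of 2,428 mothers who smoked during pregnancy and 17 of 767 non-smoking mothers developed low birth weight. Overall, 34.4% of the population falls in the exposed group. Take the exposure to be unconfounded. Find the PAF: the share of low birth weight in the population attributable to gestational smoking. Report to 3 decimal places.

p₁ = P(outcome | exposed) = 500/2428 = 0.20593
p₀ = P(outcome | unexposed) = 17/767 = 0.022164
Overall risk P(Y=1) = π·p₁ + (1−π)·p₀ = 0.344×0.20593 + 0.656×0.022164 = 0.08538.
Under exogeneity, PAF = [P(Y=1) − p₀] / P(Y=1).
PAF = (0.08538 − 0.022164) / 0.08538 ≈ 0.7404

PAF ≈ 0.740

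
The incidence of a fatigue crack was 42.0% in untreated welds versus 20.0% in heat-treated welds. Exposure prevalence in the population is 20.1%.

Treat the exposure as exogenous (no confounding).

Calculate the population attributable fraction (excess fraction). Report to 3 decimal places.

p₁ = 0.42, p₀ = 0.2.
Overall risk P(Y=1) = π·p₁ + (1−π)·p₀ = 0.201×0.42 + 0.799×0.2 = 0.24422.
Under exogeneity, PAF = [P(Y=1) − p₀] / P(Y=1).
PAF = (0.24422 − 0.2) / 0.24422 ≈ 0.1811

PAF ≈ 0.181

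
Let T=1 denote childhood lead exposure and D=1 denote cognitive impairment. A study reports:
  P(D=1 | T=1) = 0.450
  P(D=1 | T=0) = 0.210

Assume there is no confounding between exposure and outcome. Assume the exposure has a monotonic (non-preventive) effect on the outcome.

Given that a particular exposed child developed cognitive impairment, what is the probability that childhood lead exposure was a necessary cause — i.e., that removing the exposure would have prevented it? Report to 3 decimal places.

PN ≈ 0.533

Let p₁ = 0.45, p₀ = 0.21.
Under exogeneity and monotonicity, PN = (p₁ − p₀) / p₁.
PN = (0.45 − 0.21) / 0.45 = 0.24 / 0.45 ≈ 0.5333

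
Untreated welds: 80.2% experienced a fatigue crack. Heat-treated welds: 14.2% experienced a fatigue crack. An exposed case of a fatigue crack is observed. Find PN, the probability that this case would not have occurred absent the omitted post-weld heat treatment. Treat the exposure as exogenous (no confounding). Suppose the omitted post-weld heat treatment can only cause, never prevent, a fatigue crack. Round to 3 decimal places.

PN ≈ 0.823

p₁ = 0.802, p₀ = 0.142.
Under exogeneity and monotonicity, PN = (p₁ − p₀) / p₁.
PN = (0.802 − 0.142) / 0.802 = 0.66 / 0.802 ≈ 0.8229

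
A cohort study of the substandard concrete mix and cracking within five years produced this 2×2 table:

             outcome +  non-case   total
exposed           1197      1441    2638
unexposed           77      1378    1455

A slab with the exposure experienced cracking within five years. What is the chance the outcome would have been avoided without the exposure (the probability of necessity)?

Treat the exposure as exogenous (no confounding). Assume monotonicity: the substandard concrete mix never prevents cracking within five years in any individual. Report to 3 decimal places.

PN ≈ 0.883

p₁ = P(outcome | exposed) = 1197/2638 = 0.45375
p₀ = P(outcome | unexposed) = 77/1455 = 0.052921
Under exogeneity and monotonicity, PN = (p₁ − p₀)/p₁.
PN = (0.45375 − 0.052921) / 0.45375 ≈ 0.8834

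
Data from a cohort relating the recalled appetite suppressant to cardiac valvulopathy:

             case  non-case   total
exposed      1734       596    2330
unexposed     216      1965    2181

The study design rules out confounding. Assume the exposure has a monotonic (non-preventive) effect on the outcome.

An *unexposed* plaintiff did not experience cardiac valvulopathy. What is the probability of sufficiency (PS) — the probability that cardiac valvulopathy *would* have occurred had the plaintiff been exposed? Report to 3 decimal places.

PS ≈ 0.716

p₁ = P(outcome | exposed) = 1734/2330 = 0.74421
p₀ = P(outcome | unexposed) = 216/2181 = 0.099037
Under exogeneity and monotonicity, PS = (p₁ − p₀)/(1 − p₀).
PS = (0.74421 − 0.099037) / 0.90096 ≈ 0.7161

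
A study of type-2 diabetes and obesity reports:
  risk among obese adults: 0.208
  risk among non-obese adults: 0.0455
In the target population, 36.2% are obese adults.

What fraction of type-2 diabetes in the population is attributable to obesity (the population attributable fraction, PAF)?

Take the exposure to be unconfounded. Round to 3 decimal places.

PAF ≈ 0.564

Let p₁ = 0.208, p₀ = 0.0455.
Overall risk P(Y=1) = π·p₁ + (1−π)·p₀ = 0.362×0.208 + 0.638×0.0455 = 0.10433.
Under exogeneity, PAF = [P(Y=1) − p₀] / P(Y=1).
PAF = (0.10433 − 0.0455) / 0.10433 ≈ 0.5639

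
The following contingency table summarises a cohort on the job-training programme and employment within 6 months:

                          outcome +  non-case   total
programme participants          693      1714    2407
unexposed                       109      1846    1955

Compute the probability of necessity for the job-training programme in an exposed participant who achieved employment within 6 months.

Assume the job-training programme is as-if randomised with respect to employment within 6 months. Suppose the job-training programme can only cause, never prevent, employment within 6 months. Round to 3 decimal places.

p₁ = P(outcome | exposed) = 693/2407 = 0.28791
p₀ = P(outcome | unexposed) = 109/1955 = 0.055754
Under exogeneity and monotonicity, PN = (p₁ − p₀) / p₁.
PN = (0.28791 − 0.055754) / 0.28791 = 0.23216 / 0.28791 ≈ 0.8063

PN ≈ 0.806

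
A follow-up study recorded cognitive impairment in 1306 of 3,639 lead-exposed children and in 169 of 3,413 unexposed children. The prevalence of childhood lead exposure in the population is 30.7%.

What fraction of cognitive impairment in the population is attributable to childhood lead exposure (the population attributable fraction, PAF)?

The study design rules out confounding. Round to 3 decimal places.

p₁ = P(outcome | exposed) = 1306/3639 = 0.35889
p₀ = P(outcome | unexposed) = 169/3413 = 0.049517
Overall risk P(Y=1) = π·p₁ + (1−π)·p₀ = 0.307×0.35889 + 0.693×0.049517 = 0.14449.
Under exogeneity, PAF = [P(Y=1) − p₀] / P(Y=1).
PAF = (0.14449 − 0.049517) / 0.14449 ≈ 0.6573

PAF ≈ 0.657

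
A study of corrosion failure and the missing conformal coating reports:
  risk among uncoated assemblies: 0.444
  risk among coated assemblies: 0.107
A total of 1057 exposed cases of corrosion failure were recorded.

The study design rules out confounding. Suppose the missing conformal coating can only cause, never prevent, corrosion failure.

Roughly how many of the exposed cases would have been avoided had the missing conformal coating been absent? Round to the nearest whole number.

Let p₁ = 0.444, p₀ = 0.107.
PN = (p₁ − p₀)/p₁ = (0.444 − 0.107) / 0.444 ≈ 0.75901.
Attributable cases ≈ PN × (exposed cases) = 0.75901 × 1057 ≈ 802.27.

about 802 cases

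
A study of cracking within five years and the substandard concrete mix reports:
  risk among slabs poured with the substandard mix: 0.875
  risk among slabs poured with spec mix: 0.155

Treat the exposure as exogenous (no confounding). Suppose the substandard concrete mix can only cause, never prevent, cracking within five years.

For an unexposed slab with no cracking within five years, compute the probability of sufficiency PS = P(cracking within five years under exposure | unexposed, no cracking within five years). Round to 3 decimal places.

Let p₁ = 0.875, p₀ = 0.155.
Under exogeneity and monotonicity, PS = (p₁ − p₀) / (1 − p₀).
PS = (0.875 − 0.155) / (1 − 0.155) = 0.72 / 0.845 ≈ 0.8521

PS ≈ 0.852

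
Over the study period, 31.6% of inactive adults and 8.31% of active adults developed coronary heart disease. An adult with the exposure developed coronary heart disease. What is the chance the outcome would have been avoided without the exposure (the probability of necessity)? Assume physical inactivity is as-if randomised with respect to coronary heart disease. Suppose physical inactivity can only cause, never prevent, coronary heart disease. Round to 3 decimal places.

PN ≈ 0.737

p₁ = 0.316, p₀ = 0.0831.
Under exogeneity and monotonicity, PN = (p₁ − p₀) / p₁.
PN = (0.316 − 0.0831) / 0.316 = 0.2329 / 0.316 ≈ 0.7370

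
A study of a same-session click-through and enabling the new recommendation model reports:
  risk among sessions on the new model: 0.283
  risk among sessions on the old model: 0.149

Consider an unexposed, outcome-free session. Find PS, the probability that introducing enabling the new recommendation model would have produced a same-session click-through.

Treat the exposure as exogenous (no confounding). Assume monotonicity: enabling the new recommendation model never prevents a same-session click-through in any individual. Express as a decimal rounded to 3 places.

PS ≈ 0.157

Let p₁ = 0.283, p₀ = 0.149.
Under exogeneity and monotonicity, PS = (p₁ − p₀) / (1 − p₀).
PS = (0.283 − 0.149) / (1 − 0.149) = 0.134 / 0.851 ≈ 0.1575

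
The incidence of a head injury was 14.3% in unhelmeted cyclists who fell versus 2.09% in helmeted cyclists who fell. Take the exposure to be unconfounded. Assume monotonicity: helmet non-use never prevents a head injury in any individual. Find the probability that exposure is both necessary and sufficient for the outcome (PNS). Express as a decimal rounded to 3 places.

p₁ = 0.143, p₀ = 0.0209.
Under exogeneity and monotonicity, PNS = p₁ − p₀.
PNS = 0.143 − 0.0209 = 0.1221

PNS ≈ 0.122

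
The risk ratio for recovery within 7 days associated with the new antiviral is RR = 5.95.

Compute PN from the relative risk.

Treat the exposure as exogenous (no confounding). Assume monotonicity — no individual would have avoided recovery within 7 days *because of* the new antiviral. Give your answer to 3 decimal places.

Under exogeneity and monotonicity, PN = (RR − 1) / RR = 1 − 1/RR.
PN = (5.95 − 1) / 5.95 = 4.95 / 5.95 ≈ 0.8319

PN ≈ 0.832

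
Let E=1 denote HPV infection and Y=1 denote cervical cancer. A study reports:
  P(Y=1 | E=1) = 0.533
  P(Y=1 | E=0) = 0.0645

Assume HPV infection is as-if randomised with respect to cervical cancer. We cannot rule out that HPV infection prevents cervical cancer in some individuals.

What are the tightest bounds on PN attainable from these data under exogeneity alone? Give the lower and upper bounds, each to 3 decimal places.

Let p₁ = 0.533, p₀ = 0.0645.
Under exogeneity alone the bounds on PN are max{0,(p₁−p₀)/p₁} ≤ PN ≤ min{1,(1−p₀)/p₁}.
  lower = (p₁ − p₀)/p₁ = 0.4685 / 0.533 ≈ 0.8790
  upper = min{1, (1 − p₀)/p₁} = 0.9355 / 0.533 ≈ 1.7552 → capped at 1

0.879 ≤ PN ≤ 1.000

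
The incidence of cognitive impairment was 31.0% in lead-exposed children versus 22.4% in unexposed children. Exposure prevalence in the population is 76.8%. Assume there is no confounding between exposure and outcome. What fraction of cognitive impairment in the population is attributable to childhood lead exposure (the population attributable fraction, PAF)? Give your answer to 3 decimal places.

p₁ = 0.31, p₀ = 0.224.
Overall risk P(Y=1) = π·p₁ + (1−π)·p₀ = 0.768×0.31 + 0.232×0.224 = 0.29005.
Under exogeneity, PAF = [P(Y=1) − p₀] / P(Y=1).
PAF = (0.29005 − 0.224) / 0.29005 ≈ 0.2277

PAF ≈ 0.228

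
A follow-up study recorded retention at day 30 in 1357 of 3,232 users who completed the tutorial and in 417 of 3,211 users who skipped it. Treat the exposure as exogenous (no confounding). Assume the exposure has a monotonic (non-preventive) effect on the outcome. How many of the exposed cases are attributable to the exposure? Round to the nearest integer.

p₁ = P(outcome | exposed) = 1357/3232 = 0.41986
p₀ = P(outcome | unexposed) = 417/3211 = 0.12987
PN = (p₁ − p₀)/p₁ = (0.41986 − 0.12987) / 0.41986 ≈ 0.69069.
Attributable cases ≈ PN × (exposed cases) = 0.69069 × 1357 ≈ 937.27.

about 937 cases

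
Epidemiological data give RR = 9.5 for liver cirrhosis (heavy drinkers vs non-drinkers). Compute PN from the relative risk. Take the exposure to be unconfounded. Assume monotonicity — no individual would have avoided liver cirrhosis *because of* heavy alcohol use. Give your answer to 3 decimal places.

PN ≈ 0.895

Under exogeneity and monotonicity, PN = (RR − 1) / RR = 1 − 1/RR.
PN = (9.5 − 1) / 9.5 = 8.5 / 9.5 ≈ 0.8947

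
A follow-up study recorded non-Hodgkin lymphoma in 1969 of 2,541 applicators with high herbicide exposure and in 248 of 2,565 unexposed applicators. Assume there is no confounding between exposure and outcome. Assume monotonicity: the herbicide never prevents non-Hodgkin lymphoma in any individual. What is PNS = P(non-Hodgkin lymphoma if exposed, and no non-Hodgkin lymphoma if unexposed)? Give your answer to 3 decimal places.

PNS ≈ 0.678

p₁ = P(outcome | exposed) = 1969/2541 = 0.77489
p₀ = P(outcome | unexposed) = 248/2565 = 0.096686
Under exogeneity and monotonicity, PNS = p₁ − p₀.
PNS = 0.77489 − 0.096686 = 0.67821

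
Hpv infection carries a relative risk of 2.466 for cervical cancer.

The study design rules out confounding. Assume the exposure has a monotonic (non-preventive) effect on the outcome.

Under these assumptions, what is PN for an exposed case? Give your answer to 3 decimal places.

PN ≈ 0.594

Under exogeneity and monotonicity, PN = (RR − 1) / RR = 1 − 1/RR.
PN = (2.466 − 1) / 2.466 = 1.466 / 2.466 ≈ 0.5945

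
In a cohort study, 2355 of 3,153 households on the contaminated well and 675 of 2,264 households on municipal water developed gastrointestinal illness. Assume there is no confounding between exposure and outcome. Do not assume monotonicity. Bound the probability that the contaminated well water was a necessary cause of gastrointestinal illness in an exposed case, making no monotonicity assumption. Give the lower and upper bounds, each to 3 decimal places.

p₁ = P(outcome | exposed) = 2355/3153 = 0.74691
p₀ = P(outcome | unexposed) = 675/2264 = 0.29814
Under exogeneity alone the bounds on PN are max{0,(p₁−p₀)/p₁} ≤ PN ≤ min{1,(1−p₀)/p₁}.
  lower = (p₁ − p₀)/p₁ = 0.44876 / 0.74691 ≈ 0.6008
  upper = min{1, (1 − p₀)/p₁} = 0.70186 / 0.74691 ≈ 0.9397

0.601 ≤ PN ≤ 0.940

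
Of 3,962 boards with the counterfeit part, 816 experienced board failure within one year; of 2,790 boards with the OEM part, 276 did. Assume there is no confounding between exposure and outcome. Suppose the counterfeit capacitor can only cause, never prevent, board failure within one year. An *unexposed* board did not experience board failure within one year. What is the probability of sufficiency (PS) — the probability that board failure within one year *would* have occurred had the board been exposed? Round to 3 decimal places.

PS ≈ 0.119

p₁ = P(outcome | exposed) = 816/3962 = 0.20596
p₀ = P(outcome | unexposed) = 276/2790 = 0.098925
Under exogeneity and monotonicity, PS = (p₁ − p₀) / (1 − p₀).
PS = (0.20596 − 0.098925) / (1 − 0.098925) = 0.10703 / 0.90108 ≈ 0.1188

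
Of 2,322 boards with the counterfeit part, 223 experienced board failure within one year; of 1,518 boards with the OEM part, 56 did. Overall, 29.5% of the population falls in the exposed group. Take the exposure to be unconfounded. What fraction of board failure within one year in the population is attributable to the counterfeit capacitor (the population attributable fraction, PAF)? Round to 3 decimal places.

p₁ = P(outcome | exposed) = 223/2322 = 0.096038
p₀ = P(outcome | unexposed) = 56/1518 = 0.036891
Overall risk P(Y=1) = π·p₁ + (1−π)·p₀ = 0.295×0.096038 + 0.705×0.036891 = 0.054339.
Under exogeneity, PAF = [P(Y=1) − p₀] / P(Y=1).
PAF = (0.054339 − 0.036891) / 0.054339 ≈ 0.3211

PAF ≈ 0.321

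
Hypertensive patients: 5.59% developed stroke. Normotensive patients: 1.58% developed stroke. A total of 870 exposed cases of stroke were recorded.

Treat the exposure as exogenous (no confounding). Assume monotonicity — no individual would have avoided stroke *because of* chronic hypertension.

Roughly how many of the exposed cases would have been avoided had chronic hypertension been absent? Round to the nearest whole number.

about 624 cases

p₁ = 0.0559, p₀ = 0.0158.
PN = (p₁ − p₀)/p₁ = (0.0559 − 0.0158) / 0.0559 ≈ 0.71735.
Attributable cases ≈ PN × (exposed cases) = 0.71735 × 870 ≈ 624.10.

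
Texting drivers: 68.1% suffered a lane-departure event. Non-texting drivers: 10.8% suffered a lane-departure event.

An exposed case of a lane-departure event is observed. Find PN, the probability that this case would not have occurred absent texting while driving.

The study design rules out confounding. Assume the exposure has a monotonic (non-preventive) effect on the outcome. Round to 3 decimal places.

p₁ = 0.681, p₀ = 0.108.
Under exogeneity and monotonicity, PN = (p₁ − p₀) / p₁.
PN = (0.681 − 0.108) / 0.681 = 0.573 / 0.681 ≈ 0.8414

PN ≈ 0.841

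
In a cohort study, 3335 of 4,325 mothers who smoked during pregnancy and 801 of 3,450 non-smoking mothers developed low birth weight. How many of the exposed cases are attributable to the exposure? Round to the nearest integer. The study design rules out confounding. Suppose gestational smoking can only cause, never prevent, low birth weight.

p₁ = P(outcome | exposed) = 3335/4325 = 0.7711
p₀ = P(outcome | unexposed) = 801/3450 = 0.23217
PN = (p₁ − p₀)/p₁ = (0.7711 − 0.23217) / 0.7711 ≈ 0.69890.
Attributable cases ≈ PN × (exposed cases) = 0.69890 × 3335 ≈ 2330.85.

about 2331 cases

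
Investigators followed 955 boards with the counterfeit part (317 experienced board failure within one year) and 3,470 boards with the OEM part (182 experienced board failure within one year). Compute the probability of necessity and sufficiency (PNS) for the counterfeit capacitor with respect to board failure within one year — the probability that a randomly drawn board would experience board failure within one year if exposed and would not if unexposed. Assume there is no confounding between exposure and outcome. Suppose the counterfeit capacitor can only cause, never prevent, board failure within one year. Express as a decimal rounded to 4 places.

PNS ≈ 0.2795

p₁ = P(outcome | exposed) = 317/955 = 0.33194
p₀ = P(outcome | unexposed) = 182/3470 = 0.05245
Under exogeneity and monotonicity, PNS = p₁ − p₀.
PNS = 0.33194 − 0.05245 = 0.27949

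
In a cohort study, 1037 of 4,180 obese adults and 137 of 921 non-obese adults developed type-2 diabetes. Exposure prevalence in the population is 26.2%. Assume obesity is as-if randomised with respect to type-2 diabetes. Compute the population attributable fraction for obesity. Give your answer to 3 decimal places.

p₁ = P(outcome | exposed) = 1037/4180 = 0.24809
p₀ = P(outcome | unexposed) = 137/921 = 0.14875
Overall risk P(Y=1) = π·p₁ + (1−π)·p₀ = 0.262×0.24809 + 0.738×0.14875 = 0.17478.
Under exogeneity, PAF = [P(Y=1) − p₀] / P(Y=1).
PAF = (0.17478 − 0.14875) / 0.17478 ≈ 0.1489

PAF ≈ 0.149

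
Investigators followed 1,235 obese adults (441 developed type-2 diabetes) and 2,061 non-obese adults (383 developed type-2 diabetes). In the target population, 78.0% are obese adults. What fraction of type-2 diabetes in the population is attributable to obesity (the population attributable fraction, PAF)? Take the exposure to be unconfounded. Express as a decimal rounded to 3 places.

PAF ≈ 0.418

p₁ = P(outcome | exposed) = 441/1235 = 0.35709
p₀ = P(outcome | unexposed) = 383/2061 = 0.18583
Overall risk P(Y=1) = π·p₁ + (1−π)·p₀ = 0.78×0.35709 + 0.22×0.18583 = 0.31941.
Under exogeneity, PAF = [P(Y=1) − p₀] / P(Y=1).
PAF = (0.31941 − 0.18583) / 0.31941 ≈ 0.4182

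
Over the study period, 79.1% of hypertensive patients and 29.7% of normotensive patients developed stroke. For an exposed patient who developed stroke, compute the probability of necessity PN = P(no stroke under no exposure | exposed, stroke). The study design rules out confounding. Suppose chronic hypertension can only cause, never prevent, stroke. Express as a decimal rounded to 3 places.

PN ≈ 0.625

p₁ = 0.791, p₀ = 0.297.
Under exogeneity and monotonicity, PN = (p₁ − p₀) / p₁.
PN = (0.791 − 0.297) / 0.791 = 0.494 / 0.791 ≈ 0.6245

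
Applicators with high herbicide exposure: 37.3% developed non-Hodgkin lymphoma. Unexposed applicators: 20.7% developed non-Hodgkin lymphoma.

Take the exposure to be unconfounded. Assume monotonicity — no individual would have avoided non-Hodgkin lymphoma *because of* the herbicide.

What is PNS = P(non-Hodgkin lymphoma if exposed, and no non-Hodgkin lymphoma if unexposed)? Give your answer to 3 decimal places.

PNS ≈ 0.166

p₁ = 0.373, p₀ = 0.207.
Under exogeneity and monotonicity, PNS = p₁ − p₀.
PNS = 0.373 − 0.207 = 0.166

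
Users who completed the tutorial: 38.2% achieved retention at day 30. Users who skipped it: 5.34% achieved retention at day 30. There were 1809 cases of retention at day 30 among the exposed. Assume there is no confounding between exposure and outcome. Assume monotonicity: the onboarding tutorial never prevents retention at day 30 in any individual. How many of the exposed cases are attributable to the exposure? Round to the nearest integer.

p₁ = 0.382, p₀ = 0.0534.
PN = (p₁ − p₀)/p₁ = (0.382 − 0.0534) / 0.382 ≈ 0.86021.
Attributable cases ≈ PN × (exposed cases) = 0.86021 × 1809 ≈ 1556.12.

about 1556 cases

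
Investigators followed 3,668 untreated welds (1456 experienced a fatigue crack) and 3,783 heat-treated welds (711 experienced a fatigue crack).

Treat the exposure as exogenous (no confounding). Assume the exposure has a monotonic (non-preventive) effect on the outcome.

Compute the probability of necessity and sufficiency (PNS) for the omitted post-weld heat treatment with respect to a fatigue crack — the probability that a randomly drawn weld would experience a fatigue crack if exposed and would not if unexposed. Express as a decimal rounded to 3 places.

p₁ = P(outcome | exposed) = 1456/3668 = 0.39695
p₀ = P(outcome | unexposed) = 711/3783 = 0.18795
Under exogeneity and monotonicity, PNS = p₁ − p₀.
PNS = 0.39695 − 0.18795 = 0.209

PNS ≈ 0.209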